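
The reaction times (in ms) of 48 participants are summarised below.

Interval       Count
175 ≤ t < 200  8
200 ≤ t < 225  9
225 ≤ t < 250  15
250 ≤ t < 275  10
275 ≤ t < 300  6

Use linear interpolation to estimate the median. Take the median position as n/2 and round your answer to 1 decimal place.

Cumulative frequencies: 8, 17, 32, 42, 48
n = 48; position = n/2 = 24.
This falls in the class 225 ≤ t < 250: L = 225, F = 17, f = 15, h = 25.
Median ≈ 225 + ((24 − 17) / 15) × 25 = 236.6667

236.7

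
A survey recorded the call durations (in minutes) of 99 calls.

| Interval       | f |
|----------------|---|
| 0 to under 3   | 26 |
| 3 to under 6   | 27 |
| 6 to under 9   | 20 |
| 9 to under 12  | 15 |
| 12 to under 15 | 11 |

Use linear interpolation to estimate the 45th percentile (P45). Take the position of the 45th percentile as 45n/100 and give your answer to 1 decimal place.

5.1

Cumulative frequencies: 26, 53, 73, 88, 99
n = 99; position = 45n/100 = 44.55.
This falls in the class 3 to under 6: L = 3, F = 26, f = 27, h = 3.
45th percentile ≈ 3 + ((44.55 − 26) / 27) × 3 = 5.0611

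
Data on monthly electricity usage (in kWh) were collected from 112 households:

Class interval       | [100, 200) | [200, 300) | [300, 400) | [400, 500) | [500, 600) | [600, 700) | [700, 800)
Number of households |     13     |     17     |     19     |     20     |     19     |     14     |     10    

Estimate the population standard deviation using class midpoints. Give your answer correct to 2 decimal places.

Midpoints: 150, 250, 350, 450, 550, 650, 750
n = 112, Σfm = 48900, mean = 436.6071
Σfm² = 25020000
Σf(m − x̄)² = Σfm² − (Σfm)²/n = 25020000 − 48900²/112 = 3669910.7143
Population variance = 3669910.7143 / 112 = 32767.0599
Standard deviation = √32767.0599 = 181.0167

181.02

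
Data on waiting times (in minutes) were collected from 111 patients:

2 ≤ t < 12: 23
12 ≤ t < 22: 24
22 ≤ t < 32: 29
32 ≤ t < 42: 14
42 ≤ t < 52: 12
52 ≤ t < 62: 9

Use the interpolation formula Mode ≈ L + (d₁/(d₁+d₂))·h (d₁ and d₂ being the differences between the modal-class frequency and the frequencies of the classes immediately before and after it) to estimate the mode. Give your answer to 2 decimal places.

Modal class: 22 ≤ t < 32 (highest frequency 29).
d₁ = 29 − 24 = 5, d₂ = 29 − 14 = 15
Mode ≈ 22 + (5/(5+15)) × 10 = 22 + 2.5000 = 24.5000

24.50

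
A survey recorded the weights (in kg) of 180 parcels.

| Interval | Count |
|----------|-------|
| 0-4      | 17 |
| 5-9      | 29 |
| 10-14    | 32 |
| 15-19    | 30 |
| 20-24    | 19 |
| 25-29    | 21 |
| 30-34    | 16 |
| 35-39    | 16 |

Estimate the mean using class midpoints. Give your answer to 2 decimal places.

17.89

Midpoints: 2, 7, 12, 17, 22, 27, 32, 37
Σfm = 17×2 + 29×7 + 32×12 + 30×17 + 19×22 + 21×27 + 16×32 + 16×37 = 3220
n = Σf = 180
Mean = 3220 / 180 = 17.8889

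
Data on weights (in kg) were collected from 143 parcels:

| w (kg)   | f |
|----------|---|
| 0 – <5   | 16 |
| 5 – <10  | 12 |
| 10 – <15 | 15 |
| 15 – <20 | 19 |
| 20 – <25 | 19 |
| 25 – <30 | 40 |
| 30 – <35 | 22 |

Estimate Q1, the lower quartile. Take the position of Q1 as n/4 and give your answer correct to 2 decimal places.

12.58

Cumulative frequencies: 16, 28, 43, 62, 81, 121, 143
n = 143; position = n/4 = 35.75.
This falls in the class 10 – <15: L = 10, F = 28, f = 15, h = 5.
Lower quartile ≈ 10 + ((35.75 − 28) / 15) × 5 = 12.5833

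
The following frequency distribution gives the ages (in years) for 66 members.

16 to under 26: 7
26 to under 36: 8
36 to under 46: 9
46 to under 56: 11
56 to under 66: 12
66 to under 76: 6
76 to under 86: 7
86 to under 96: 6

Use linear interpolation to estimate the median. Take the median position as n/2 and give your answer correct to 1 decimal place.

Cumulative frequencies: 7, 15, 24, 35, 47, 53, 60, 66
n = 66; position = n/2 = 33.
This falls in the class 46 to under 56: L = 46, F = 24, f = 11, h = 10.
Median ≈ 46 + ((33 − 24) / 11) × 10 = 54.1818

54.2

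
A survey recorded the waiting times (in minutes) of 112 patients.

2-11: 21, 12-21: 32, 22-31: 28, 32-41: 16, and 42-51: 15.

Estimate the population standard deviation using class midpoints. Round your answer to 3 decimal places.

12.852

Midpoints: 6.5, 16.5, 26.5, 36.5, 46.5
n = 112, Σfm = 2688, mean = 24.0000
Σfm² = 83012
Σf(m − x̄)² = Σfm² − (Σfm)²/n = 83012 − 2688²/112 = 18500.0000
Population variance = 18500.0000 / 112 = 165.1786
Standard deviation = √165.1786 = 12.8522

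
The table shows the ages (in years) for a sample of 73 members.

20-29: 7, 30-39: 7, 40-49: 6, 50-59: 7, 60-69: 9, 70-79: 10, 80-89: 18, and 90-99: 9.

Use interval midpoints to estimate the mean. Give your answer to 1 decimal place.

65.2

Midpoints: 24.5, 34.5, 44.5, 54.5, 64.5, 74.5, 84.5, 94.5
Σfm = 7×24.5 + 7×34.5 + 6×44.5 + 7×54.5 + 9×64.5 + 10×74.5 + 18×84.5 + 9×94.5 = 4758.5
n = Σf = 73
Mean = 4758.5 / 73 = 65.1849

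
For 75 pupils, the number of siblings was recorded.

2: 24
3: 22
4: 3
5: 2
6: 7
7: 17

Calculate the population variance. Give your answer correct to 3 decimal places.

4.012

Values: 2, 3, 4, 5, 6, 7
n = 75, Σfx = 297, mean = 3.9600
Σfx² = 1477
Σf(x − x̄)² = Σfx² − (Σfx)²/n = 1477 − 297²/75 = 300.8800
Population variance = 300.8800 / 75 = 4.0117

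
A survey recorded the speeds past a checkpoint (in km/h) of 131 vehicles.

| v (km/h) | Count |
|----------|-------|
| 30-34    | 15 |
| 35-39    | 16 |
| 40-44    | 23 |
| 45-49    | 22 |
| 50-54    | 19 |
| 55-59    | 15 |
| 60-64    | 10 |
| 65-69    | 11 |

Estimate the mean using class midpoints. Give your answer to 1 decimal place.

47.9

Midpoints: 32, 37, 42, 47, 52, 57, 62, 67
Σfm = 15×32 + 16×37 + 23×42 + 22×47 + 19×52 + 15×57 + 10×62 + 11×67 = 6272
n = Σf = 131
Mean = 6272 / 131 = 47.8779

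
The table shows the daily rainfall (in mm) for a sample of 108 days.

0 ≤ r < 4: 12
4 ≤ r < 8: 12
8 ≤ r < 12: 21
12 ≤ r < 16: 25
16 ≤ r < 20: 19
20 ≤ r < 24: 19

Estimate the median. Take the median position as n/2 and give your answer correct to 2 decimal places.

Cumulative frequencies: 12, 24, 45, 70, 89, 108
n = 108; position = n/2 = 54.
This falls in the class 12 ≤ r < 16: L = 12, F = 45, f = 25, h = 4.
Median ≈ 12 + ((54 − 45) / 25) × 4 = 13.4400

13.44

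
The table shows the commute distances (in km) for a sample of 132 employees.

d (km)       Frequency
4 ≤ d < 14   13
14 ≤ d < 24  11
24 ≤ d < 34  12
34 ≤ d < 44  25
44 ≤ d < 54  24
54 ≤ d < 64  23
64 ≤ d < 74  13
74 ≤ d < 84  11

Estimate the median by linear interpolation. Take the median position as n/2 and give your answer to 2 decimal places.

Cumulative frequencies: 13, 24, 36, 61, 85, 108, 121, 132
n = 132; position = n/2 = 66.
This falls in the class 44 ≤ d < 54: L = 44, F = 61, f = 24, h = 10.
Median ≈ 44 + ((66 − 61) / 24) × 10 = 46.0833

46.08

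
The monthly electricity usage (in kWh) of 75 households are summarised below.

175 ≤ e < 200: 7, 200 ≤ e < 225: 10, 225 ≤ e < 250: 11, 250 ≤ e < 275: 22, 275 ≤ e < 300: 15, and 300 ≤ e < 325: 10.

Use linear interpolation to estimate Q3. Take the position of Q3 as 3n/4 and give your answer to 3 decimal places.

Cumulative frequencies: 7, 17, 28, 50, 65, 75
n = 75; position = 3n/4 = 56.25.
This falls in the class 275 ≤ e < 300: L = 275, F = 50, f = 15, h = 25.
Upper quartile ≈ 275 + ((56.25 − 50) / 15) × 25 = 285.4167

285.417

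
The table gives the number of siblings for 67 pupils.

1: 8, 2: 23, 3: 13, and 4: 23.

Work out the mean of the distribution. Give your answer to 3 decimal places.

2.761

Values: 1, 2, 3, 4
Σfx = 8×1 + 23×2 + 13×3 + 23×4 = 185
n = Σf = 67
Mean = 185 / 67 = 2.7612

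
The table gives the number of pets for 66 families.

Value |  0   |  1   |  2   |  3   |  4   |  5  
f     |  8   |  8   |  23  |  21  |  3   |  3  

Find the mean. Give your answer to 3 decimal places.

Values: 0, 1, 2, 3, 4, 5
Σfx = 8×0 + 8×1 + 23×2 + 21×3 + 3×4 + 3×5 = 144
n = Σf = 66
Mean = 144 / 66 = 2.1818

2.182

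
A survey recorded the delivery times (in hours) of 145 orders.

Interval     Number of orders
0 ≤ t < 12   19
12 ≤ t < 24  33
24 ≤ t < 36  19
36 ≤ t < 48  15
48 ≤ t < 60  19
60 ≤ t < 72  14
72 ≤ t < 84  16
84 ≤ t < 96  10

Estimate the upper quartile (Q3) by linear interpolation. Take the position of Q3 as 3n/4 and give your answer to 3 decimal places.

Cumulative frequencies: 19, 52, 71, 86, 105, 119, 135, 145
n = 145; position = 3n/4 = 108.75.
This falls in the class 60 ≤ t < 72: L = 60, F = 105, f = 14, h = 12.
Upper quartile ≈ 60 + ((108.75 − 105) / 14) × 12 = 63.2143

63.214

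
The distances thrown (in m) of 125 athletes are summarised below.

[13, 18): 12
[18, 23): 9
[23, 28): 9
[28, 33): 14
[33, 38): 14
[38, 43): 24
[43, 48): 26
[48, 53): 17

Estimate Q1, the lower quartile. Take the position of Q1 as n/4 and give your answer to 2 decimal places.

28.45

Cumulative frequencies: 12, 21, 30, 44, 58, 82, 108, 125
n = 125; position = n/4 = 31.25.
This falls in the class [28, 33): L = 28, F = 30, f = 14, h = 5.
Lower quartile ≈ 28 + ((31.25 − 30) / 14) × 5 = 28.4464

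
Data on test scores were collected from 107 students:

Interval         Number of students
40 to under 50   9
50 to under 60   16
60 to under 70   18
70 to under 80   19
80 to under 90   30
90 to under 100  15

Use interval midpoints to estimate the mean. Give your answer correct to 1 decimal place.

73.4

Midpoints: 45, 55, 65, 75, 85, 95
Σfm = 9×45 + 16×55 + 18×65 + 19×75 + 30×85 + 15×95 = 7855
n = Σf = 107
Mean = 7855 / 107 = 73.4112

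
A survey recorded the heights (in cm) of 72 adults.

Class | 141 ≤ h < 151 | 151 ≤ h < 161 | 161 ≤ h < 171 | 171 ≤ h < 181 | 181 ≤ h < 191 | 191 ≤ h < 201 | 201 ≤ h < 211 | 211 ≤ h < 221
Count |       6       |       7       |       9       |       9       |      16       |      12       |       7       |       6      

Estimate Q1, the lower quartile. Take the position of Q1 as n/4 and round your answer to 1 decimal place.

Cumulative frequencies: 6, 13, 22, 31, 47, 59, 66, 72
n = 72; position = n/4 = 18.
This falls in the class 161 ≤ h < 171: L = 161, F = 13, f = 9, h = 10.
Lower quartile ≈ 161 + ((18 − 13) / 9) × 10 = 166.5556

166.6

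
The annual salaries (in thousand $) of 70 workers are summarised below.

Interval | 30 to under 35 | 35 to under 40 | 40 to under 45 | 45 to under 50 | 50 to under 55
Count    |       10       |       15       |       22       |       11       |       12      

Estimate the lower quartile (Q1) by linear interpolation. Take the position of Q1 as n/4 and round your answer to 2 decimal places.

37.50

Cumulative frequencies: 10, 25, 47, 58, 70
n = 70; position = n/4 = 17.5.
This falls in the class 35 to under 40: L = 35, F = 10, f = 15, h = 5.
Lower quartile ≈ 35 + ((17.5 − 10) / 15) × 5 = 37.5000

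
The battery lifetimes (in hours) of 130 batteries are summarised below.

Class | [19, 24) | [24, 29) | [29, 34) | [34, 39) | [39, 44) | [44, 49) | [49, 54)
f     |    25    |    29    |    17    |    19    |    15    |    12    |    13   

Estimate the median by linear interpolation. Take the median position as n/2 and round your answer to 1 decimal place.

32.2

Cumulative frequencies: 25, 54, 71, 90, 105, 117, 130
n = 130; position = n/2 = 65.
This falls in the class [29, 34): L = 29, F = 54, f = 17, h = 5.
Median ≈ 29 + ((65 − 54) / 17) × 5 = 32.2353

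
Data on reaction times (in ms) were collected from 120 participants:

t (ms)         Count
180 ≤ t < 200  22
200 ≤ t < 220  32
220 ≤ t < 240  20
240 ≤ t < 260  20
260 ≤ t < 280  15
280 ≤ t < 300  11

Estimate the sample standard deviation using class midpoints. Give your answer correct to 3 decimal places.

Midpoints: 190, 210, 230, 250, 270, 290
n = 120, Σfm = 27740, mean = 231.1667
Σfm² = 6532000
Σf(m − x̄)² = Σfm² − (Σfm)²/n = 6532000 − 27740²/120 = 119436.6667
Sample variance = 119436.6667 / 119 = 1003.6695
Standard deviation = √1003.6695 = 31.6807

31.681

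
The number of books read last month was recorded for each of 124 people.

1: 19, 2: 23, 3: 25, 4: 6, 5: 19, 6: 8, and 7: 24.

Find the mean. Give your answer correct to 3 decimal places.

3.831

Values: 1, 2, 3, 4, 5, 6, 7
Σfx = 19×1 + 23×2 + 25×3 + 6×4 + 19×5 + 8×6 + 24×7 = 475
n = Σf = 124
Mean = 475 / 124 = 3.8306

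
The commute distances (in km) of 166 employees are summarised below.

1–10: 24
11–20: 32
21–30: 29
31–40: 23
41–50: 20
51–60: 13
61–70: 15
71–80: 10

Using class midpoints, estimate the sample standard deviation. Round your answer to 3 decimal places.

Midpoints: 5.5, 15.5, 25.5, 35.5, 45.5, 55.5, 65.5, 75.5
n = 166, Σfm = 5553, mean = 33.4518
Σfm² = 259061.5
Σf(m − x̄)² = Σfm² − (Σfm)²/n = 259061.5 − 5553²/166 = 73303.6145
Sample variance = 73303.6145 / 165 = 444.2643
Standard deviation = √444.2643 = 21.0776

21.078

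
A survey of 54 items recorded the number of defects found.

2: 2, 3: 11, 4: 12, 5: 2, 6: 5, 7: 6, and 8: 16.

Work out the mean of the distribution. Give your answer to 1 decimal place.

Values: 2, 3, 4, 5, 6, 7, 8
Σfx = 2×2 + 11×3 + 12×4 + 2×5 + 5×6 + 6×7 + 16×8 = 295
n = Σf = 54
Mean = 295 / 54 = 5.4630

5.5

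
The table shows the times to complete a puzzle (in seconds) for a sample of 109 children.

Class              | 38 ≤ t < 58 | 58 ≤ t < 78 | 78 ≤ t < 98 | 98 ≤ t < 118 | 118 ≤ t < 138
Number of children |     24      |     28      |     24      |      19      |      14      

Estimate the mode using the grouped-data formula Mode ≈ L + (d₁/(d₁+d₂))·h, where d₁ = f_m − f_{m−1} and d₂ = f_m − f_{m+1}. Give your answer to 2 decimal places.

68.00

Modal class: 58 ≤ t < 78 (highest frequency 28).
d₁ = 28 − 24 = 4, d₂ = 28 − 24 = 4
Mode ≈ 58 + (4/(4+4)) × 20 = 58 + 10.0000 = 68.0000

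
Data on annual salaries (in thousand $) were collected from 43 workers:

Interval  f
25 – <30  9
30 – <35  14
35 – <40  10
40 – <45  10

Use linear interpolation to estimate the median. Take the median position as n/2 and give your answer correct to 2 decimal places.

34.46

Cumulative frequencies: 9, 23, 33, 43
n = 43; position = n/2 = 21.5.
This falls in the class 30 – <35: L = 30, F = 9, f = 14, h = 5.
Median ≈ 30 + ((21.5 − 9) / 14) × 5 = 34.4643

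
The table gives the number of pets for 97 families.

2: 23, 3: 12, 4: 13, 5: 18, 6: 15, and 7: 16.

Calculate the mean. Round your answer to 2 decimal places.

4.39

Values: 2, 3, 4, 5, 6, 7
Σfx = 23×2 + 12×3 + 13×4 + 18×5 + 15×6 + 16×7 = 426
n = Σf = 97
Mean = 426 / 97 = 4.3918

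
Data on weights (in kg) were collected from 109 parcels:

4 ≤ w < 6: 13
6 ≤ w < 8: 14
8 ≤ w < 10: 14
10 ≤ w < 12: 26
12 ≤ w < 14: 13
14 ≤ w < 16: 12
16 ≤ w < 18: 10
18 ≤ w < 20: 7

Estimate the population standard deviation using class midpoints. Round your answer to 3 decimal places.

4.056

Midpoints: 5, 7, 9, 11, 13, 15, 17, 19
n = 109, Σfm = 1227, mean = 11.2569
Σfm² = 15605
Σf(m − x̄)² = Σfm² − (Σfm)²/n = 15605 − 1227²/109 = 1792.8073
Population variance = 1792.8073 / 109 = 16.4478
Standard deviation = √16.4478 = 4.0556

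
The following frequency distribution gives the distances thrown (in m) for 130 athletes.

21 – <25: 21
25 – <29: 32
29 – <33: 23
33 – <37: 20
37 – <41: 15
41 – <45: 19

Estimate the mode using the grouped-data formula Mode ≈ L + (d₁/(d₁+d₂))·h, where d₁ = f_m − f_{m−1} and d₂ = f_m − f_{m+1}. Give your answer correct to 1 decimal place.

Modal class: 25 – <29 (highest frequency 32).
d₁ = 32 − 21 = 11, d₂ = 32 − 23 = 9
Mode ≈ 25 + (11/(11+9)) × 4 = 25 + 2.2000 = 27.2000

27.2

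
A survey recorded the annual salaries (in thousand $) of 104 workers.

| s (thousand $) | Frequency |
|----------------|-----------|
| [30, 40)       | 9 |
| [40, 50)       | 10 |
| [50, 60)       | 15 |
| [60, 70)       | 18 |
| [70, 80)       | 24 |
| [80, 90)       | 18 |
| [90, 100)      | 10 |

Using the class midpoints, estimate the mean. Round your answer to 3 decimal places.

Midpoints: 35, 45, 55, 65, 75, 85, 95
Σfm = 9×35 + 10×45 + 15×55 + 18×65 + 24×75 + 18×85 + 10×95 = 7040
n = Σf = 104
Mean = 7040 / 104 = 67.6923

67.692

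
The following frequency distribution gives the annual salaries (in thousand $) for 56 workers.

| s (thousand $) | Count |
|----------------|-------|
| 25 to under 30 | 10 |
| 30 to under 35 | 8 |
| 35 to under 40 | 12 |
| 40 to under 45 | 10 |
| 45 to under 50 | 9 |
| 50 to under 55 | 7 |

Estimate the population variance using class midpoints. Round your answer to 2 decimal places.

Midpoints: 27.5, 32.5, 37.5, 42.5, 47.5, 52.5
n = 56, Σfm = 2205, mean = 39.3750
Σfm² = 90550
Σf(m − x̄)² = Σfm² − (Σfm)²/n = 90550 − 2205²/56 = 3728.1250
Population variance = 3728.1250 / 56 = 66.5737

66.57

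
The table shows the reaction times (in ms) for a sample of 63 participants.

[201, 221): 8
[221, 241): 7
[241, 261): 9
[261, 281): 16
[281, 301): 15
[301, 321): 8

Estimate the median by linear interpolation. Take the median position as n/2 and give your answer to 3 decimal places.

270.375

Cumulative frequencies: 8, 15, 24, 40, 55, 63
n = 63; position = n/2 = 31.5.
This falls in the class [261, 281): L = 261, F = 24, f = 16, h = 20.
Median ≈ 261 + ((31.5 − 24) / 16) × 20 = 270.3750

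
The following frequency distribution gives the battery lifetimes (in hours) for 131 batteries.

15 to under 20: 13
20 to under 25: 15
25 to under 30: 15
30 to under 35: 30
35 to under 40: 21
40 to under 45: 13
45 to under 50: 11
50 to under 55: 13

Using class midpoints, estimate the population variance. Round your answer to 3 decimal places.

Midpoints: 17.5, 22.5, 27.5, 32.5, 37.5, 42.5, 47.5, 52.5
n = 131, Σfm = 4497.5, mean = 34.3321
Σfm² = 168268.75
Σf(m − x̄)² = Σfm² − (Σfm)²/n = 168268.75 − 4497.5²/131 = 13860.3053
Population variance = 13860.3053 / 131 = 105.8039

105.804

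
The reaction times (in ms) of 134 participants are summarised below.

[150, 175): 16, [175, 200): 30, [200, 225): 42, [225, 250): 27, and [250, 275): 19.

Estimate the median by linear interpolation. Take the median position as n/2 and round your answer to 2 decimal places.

212.50

Cumulative frequencies: 16, 46, 88, 115, 134
n = 134; position = n/2 = 67.
This falls in the class [200, 225): L = 200, F = 46, f = 42, h = 25.
Median ≈ 200 + ((67 − 46) / 42) × 25 = 212.5000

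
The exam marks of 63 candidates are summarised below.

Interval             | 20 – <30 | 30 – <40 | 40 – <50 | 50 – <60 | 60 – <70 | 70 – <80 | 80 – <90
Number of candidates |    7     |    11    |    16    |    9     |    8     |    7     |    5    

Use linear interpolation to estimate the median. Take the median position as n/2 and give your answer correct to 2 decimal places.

Cumulative frequencies: 7, 18, 34, 43, 51, 58, 63
n = 63; position = n/2 = 31.5.
This falls in the class 40 – <50: L = 40, F = 18, f = 16, h = 10.
Median ≈ 40 + ((31.5 − 18) / 16) × 10 = 48.4375

48.44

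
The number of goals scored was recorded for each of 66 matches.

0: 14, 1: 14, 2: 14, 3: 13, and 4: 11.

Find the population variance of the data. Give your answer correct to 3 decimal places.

1.913

Values: 0, 1, 2, 3, 4
n = 66, Σfx = 125, mean = 1.8939
Σfx² = 363
Σf(x − x̄)² = Σfx² − (Σfx)²/n = 363 − 125²/66 = 126.2576
Population variance = 126.2576 / 66 = 1.9130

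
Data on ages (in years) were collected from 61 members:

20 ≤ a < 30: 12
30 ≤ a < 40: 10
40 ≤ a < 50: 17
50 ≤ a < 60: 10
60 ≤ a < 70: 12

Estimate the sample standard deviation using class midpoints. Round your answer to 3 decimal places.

Midpoints: 25, 35, 45, 55, 65
n = 61, Σfm = 2745, mean = 45.0000
Σfm² = 135125
Σf(m − x̄)² = Σfm² − (Σfm)²/n = 135125 − 2745²/61 = 11600.0000
Sample variance = 11600.0000 / 60 = 193.3333
Standard deviation = √193.3333 = 13.9044

13.904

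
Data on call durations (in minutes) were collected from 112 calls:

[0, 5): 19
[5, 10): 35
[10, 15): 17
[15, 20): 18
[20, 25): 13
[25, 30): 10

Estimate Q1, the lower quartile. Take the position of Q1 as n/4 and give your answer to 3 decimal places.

Cumulative frequencies: 19, 54, 71, 89, 102, 112
n = 112; position = n/4 = 28.
This falls in the class [5, 10): L = 5, F = 19, f = 35, h = 5.
Lower quartile ≈ 5 + ((28 − 19) / 35) × 5 = 6.2857

6.286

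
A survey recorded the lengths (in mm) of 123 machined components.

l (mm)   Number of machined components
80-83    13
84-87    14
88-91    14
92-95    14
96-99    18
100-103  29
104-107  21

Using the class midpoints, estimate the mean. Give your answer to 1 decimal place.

Midpoints: 81.5, 85.5, 89.5, 93.5, 97.5, 101.5, 105.5
Σfm = 13×81.5 + 14×85.5 + 14×89.5 + 14×93.5 + 18×97.5 + 29×101.5 + 21×105.5 = 11732.5
n = Σf = 123
Mean = 11732.5 / 123 = 95.3862

95.4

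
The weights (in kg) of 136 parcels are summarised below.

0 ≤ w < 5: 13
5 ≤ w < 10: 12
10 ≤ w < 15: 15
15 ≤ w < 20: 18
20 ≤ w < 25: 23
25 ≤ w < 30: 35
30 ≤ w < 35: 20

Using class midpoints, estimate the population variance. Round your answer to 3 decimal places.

88.537

Midpoints: 2.5, 7.5, 12.5, 17.5, 22.5, 27.5, 32.5
n = 136, Σfm = 2755, mean = 20.2574
Σfm² = 67850
Σf(m − x̄)² = Σfm² − (Σfm)²/n = 67850 − 2755²/136 = 12040.9926
Population variance = 12040.9926 / 136 = 88.5367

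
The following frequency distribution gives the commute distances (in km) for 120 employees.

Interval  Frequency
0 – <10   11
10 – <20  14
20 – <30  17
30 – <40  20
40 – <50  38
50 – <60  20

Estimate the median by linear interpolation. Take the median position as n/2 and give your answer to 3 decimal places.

Cumulative frequencies: 11, 25, 42, 62, 100, 120
n = 120; position = n/2 = 60.
This falls in the class 30 – <40: L = 30, F = 42, f = 20, h = 10.
Median ≈ 30 + ((60 − 42) / 20) × 10 = 39.0000

39.000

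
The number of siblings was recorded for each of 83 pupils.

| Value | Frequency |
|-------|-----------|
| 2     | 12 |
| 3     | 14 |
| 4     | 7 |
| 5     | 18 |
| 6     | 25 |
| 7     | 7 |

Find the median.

Cumulative frequencies: 12, 26, 33, 51, 76, 83
n = 83, so the median is the value in position (n+1)/2 = 42.
Position 42 falls at value 5.

5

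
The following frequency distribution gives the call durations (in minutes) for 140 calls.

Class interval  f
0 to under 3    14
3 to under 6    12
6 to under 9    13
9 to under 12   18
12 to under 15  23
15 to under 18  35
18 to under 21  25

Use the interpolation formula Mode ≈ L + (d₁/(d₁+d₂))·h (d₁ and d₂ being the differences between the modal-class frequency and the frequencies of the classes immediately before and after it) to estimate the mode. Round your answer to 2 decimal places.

16.64

Modal class: 15 to under 18 (highest frequency 35).
d₁ = 35 − 23 = 12, d₂ = 35 − 25 = 10
Mode ≈ 15 + (12/(12+10)) × 3 = 15 + 1.6364 = 16.6364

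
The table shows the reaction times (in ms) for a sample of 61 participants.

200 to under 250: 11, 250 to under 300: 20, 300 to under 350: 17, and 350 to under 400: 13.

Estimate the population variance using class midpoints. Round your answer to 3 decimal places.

Midpoints: 225, 275, 325, 375
n = 61, Σfm = 18375, mean = 301.2295
Σfm² = 5693125
Σf(m − x̄)² = Σfm² − (Σfm)²/n = 5693125 − 18375²/61 = 158032.7869
Population variance = 158032.7869 / 61 = 2590.7014

2590.701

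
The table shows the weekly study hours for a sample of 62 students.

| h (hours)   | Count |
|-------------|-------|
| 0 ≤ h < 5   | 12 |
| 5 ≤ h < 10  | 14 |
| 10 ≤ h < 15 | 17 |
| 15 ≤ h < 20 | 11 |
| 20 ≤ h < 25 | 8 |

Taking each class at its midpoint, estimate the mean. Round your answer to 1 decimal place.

Midpoints: 2.5, 7.5, 12.5, 17.5, 22.5
Σfm = 12×2.5 + 14×7.5 + 17×12.5 + 11×17.5 + 8×22.5 = 720
n = Σf = 62
Mean = 720 / 62 = 11.6129

11.6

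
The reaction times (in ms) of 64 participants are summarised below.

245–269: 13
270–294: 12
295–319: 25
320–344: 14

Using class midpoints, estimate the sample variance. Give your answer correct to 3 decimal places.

Midpoints: 257, 282, 307, 332
n = 64, Σfm = 19048, mean = 297.6250
Σfm² = 5712286
Σf(m − x̄)² = Σfm² − (Σfm)²/n = 5712286 − 19048²/64 = 43125.0000
Sample variance = 43125.0000 / 63 = 684.5238

684.524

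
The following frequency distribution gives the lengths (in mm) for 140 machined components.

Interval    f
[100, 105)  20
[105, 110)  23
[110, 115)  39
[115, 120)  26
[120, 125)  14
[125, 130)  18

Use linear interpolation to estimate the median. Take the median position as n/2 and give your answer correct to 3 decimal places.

Cumulative frequencies: 20, 43, 82, 108, 122, 140
n = 140; position = n/2 = 70.
This falls in the class [110, 115): L = 110, F = 43, f = 39, h = 5.
Median ≈ 110 + ((70 − 43) / 39) × 5 = 113.4615

113.462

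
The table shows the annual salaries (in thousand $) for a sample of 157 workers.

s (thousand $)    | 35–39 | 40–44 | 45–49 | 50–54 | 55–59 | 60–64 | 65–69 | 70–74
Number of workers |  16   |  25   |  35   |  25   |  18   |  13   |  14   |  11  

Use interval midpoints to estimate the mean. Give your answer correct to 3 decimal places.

Midpoints: 37, 42, 47, 52, 57, 62, 67, 72
Σfm = 16×37 + 25×42 + 35×47 + 25×52 + 18×57 + 13×62 + 14×67 + 11×72 = 8149
n = Σf = 157
Mean = 8149 / 157 = 51.9045

51.904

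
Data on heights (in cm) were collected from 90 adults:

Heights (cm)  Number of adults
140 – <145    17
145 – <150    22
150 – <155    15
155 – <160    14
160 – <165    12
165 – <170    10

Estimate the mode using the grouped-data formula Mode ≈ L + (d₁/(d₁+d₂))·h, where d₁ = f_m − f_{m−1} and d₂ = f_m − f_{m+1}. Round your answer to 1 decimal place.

Modal class: 145 – <150 (highest frequency 22).
d₁ = 22 − 17 = 5, d₂ = 22 − 15 = 7
Mode ≈ 145 + (5/(5+7)) × 5 = 145 + 2.0833 = 147.0833

147.1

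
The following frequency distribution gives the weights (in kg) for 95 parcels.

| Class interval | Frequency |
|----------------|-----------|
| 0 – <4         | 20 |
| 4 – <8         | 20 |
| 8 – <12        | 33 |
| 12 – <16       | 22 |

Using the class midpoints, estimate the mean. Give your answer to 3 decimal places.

Midpoints: 2, 6, 10, 14
Σfm = 20×2 + 20×6 + 33×10 + 22×14 = 798
n = Σf = 95
Mean = 798 / 95 = 8.4000

8.400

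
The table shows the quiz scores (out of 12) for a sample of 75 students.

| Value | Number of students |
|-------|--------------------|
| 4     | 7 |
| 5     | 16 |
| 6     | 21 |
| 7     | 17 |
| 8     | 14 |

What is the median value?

6

Cumulative frequencies: 7, 23, 44, 61, 75
n = 75, so the median is the value in position (n+1)/2 = 38.
Position 38 falls at value 6.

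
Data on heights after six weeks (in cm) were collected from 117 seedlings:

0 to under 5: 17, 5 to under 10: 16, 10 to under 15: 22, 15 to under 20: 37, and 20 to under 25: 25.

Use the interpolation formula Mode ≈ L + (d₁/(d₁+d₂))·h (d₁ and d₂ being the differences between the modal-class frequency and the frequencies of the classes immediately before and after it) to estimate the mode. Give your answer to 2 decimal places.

17.78

Modal class: 15 to under 20 (highest frequency 37).
d₁ = 37 − 22 = 15, d₂ = 37 − 25 = 12
Mode ≈ 15 + (15/(15+12)) × 5 = 15 + 2.7778 = 17.7778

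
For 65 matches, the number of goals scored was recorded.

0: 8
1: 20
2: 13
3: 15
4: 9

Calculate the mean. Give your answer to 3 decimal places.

1.954

Values: 0, 1, 2, 3, 4
Σfx = 8×0 + 20×1 + 13×2 + 15×3 + 9×4 = 127
n = Σf = 65
Mean = 127 / 65 = 1.9538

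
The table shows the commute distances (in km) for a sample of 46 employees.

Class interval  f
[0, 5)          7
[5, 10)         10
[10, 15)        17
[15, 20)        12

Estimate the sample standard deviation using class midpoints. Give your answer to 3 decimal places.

5.103

Midpoints: 2.5, 7.5, 12.5, 17.5
n = 46, Σfm = 515, mean = 11.1957
Σfm² = 6937.5
Σf(m − x̄)² = Σfm² − (Σfm)²/n = 6937.5 − 515²/46 = 1171.7391
Sample variance = 1171.7391 / 45 = 26.0386
Standard deviation = √26.0386 = 5.1028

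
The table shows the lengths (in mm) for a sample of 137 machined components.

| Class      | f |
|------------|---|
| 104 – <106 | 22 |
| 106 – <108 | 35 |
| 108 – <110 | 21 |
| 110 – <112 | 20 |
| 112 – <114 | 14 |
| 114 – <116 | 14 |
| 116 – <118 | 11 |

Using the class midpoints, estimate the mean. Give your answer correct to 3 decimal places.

109.803

Midpoints: 105, 107, 109, 111, 113, 115, 117
Σfm = 22×105 + 35×107 + 21×109 + 20×111 + 14×113 + 14×115 + 11×117 = 15043
n = Σf = 137
Mean = 15043 / 137 = 109.8029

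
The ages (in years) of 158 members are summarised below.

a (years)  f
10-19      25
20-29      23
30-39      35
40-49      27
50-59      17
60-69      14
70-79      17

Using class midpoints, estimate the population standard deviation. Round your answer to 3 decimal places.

Midpoints: 14.5, 24.5, 34.5, 44.5, 54.5, 64.5, 74.5
n = 158, Σfm = 6431, mean = 40.7025
Σfm² = 317279.5
Σf(m − x̄)² = Σfm² − (Σfm)²/n = 317279.5 − 6431²/158 = 55521.5190
Population variance = 55521.5190 / 158 = 351.4020
Standard deviation = √351.4020 = 18.7457

18.746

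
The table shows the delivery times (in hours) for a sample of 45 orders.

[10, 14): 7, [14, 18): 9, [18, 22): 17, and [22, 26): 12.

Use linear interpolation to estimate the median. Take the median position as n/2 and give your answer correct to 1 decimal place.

Cumulative frequencies: 7, 16, 33, 45
n = 45; position = n/2 = 22.5.
This falls in the class [18, 22): L = 18, F = 16, f = 17, h = 4.
Median ≈ 18 + ((22.5 − 16) / 17) × 4 = 19.5294

19.5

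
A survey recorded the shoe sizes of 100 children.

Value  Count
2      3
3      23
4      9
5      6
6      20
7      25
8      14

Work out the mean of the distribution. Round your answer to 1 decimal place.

5.5

Values: 2, 3, 4, 5, 6, 7, 8
Σfx = 3×2 + 23×3 + 9×4 + 6×5 + 20×6 + 25×7 + 14×8 = 548
n = Σf = 100
Mean = 548 / 100 = 5.4800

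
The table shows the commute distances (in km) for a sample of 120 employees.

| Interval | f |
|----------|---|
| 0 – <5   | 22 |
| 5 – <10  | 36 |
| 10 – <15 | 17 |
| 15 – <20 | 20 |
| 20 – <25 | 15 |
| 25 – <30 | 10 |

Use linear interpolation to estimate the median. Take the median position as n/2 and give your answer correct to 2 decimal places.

10.59

Cumulative frequencies: 22, 58, 75, 95, 110, 120
n = 120; position = n/2 = 60.
This falls in the class 10 – <15: L = 10, F = 58, f = 17, h = 5.
Median ≈ 10 + ((60 − 58) / 17) × 5 = 10.5882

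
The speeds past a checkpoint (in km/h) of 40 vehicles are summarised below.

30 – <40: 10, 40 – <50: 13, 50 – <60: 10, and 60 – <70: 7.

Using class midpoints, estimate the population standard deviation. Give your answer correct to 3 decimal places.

10.380

Midpoints: 35, 45, 55, 65
n = 40, Σfm = 1940, mean = 48.5000
Σfm² = 98400
Σf(m − x̄)² = Σfm² − (Σfm)²/n = 98400 − 1940²/40 = 4310.0000
Population variance = 4310.0000 / 40 = 107.7500
Standard deviation = √107.7500 = 10.3803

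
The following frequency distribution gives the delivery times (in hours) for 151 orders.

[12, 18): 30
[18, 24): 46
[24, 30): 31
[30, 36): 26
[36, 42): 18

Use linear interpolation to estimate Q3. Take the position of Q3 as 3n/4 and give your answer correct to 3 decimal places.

31.442

Cumulative frequencies: 30, 76, 107, 133, 151
n = 151; position = 3n/4 = 113.25.
This falls in the class [30, 36): L = 30, F = 107, f = 26, h = 6.
Upper quartile ≈ 30 + ((113.25 − 107) / 26) × 6 = 31.4423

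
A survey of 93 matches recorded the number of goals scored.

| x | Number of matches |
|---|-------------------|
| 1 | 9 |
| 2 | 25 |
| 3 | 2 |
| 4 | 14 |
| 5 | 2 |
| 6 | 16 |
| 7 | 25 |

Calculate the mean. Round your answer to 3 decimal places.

4.323

Values: 1, 2, 3, 4, 5, 6, 7
Σfx = 9×1 + 25×2 + 2×3 + 14×4 + 2×5 + 16×6 + 25×7 = 402
n = Σf = 93
Mean = 402 / 93 = 4.3226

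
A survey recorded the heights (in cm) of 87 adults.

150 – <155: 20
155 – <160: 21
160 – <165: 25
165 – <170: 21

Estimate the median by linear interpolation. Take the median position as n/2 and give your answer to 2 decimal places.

160.50

Cumulative frequencies: 20, 41, 66, 87
n = 87; position = n/2 = 43.5.
This falls in the class 160 – <165: L = 160, F = 41, f = 25, h = 5.
Median ≈ 160 + ((43.5 − 41) / 25) × 5 = 160.5000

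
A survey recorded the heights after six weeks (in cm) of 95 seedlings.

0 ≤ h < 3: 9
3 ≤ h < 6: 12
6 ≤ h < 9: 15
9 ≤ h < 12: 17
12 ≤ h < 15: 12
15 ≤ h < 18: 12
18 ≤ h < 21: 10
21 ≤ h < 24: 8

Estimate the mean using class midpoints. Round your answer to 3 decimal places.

11.511

Midpoints: 1.5, 4.5, 7.5, 10.5, 13.5, 16.5, 19.5, 22.5
Σfm = 9×1.5 + 12×4.5 + 15×7.5 + 17×10.5 + 12×13.5 + 12×16.5 + 10×19.5 + 8×22.5 = 1093.5
n = Σf = 95
Mean = 1093.5 / 95 = 11.5105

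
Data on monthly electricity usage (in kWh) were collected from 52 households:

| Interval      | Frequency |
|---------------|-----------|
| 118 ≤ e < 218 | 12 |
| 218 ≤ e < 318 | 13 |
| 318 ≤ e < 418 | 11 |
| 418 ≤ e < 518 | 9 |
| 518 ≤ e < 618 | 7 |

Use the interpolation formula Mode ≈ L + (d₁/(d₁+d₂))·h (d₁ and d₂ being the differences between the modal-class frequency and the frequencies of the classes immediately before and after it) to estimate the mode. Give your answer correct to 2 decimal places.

Modal class: 218 ≤ e < 318 (highest frequency 13).
d₁ = 13 − 12 = 1, d₂ = 13 − 11 = 2
Mode ≈ 218 + (1/(1+2)) × 100 = 218 + 33.3333 = 251.3333

251.33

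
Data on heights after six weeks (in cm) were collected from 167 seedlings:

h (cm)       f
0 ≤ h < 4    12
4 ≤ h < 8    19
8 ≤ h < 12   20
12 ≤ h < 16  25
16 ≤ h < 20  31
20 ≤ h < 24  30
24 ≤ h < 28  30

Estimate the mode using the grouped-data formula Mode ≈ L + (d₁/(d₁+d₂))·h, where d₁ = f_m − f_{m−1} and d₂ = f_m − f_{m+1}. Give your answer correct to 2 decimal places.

19.43

Modal class: 16 ≤ h < 20 (highest frequency 31).
d₁ = 31 − 25 = 6, d₂ = 31 − 30 = 1
Mode ≈ 16 + (6/(6+1)) × 4 = 16 + 3.4286 = 19.4286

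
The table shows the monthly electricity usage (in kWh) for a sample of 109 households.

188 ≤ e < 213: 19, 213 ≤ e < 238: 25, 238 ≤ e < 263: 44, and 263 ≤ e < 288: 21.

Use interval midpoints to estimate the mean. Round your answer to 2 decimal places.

Midpoints: 200.5, 225.5, 250.5, 275.5
Σfm = 19×200.5 + 25×225.5 + 44×250.5 + 21×275.5 = 26254.5
n = Σf = 109
Mean = 26254.5 / 109 = 240.8670

240.87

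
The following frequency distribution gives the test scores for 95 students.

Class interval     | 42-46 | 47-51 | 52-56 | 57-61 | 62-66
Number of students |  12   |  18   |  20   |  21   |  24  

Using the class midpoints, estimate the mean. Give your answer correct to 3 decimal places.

55.421

Midpoints: 44, 49, 54, 59, 64
Σfm = 12×44 + 18×49 + 20×54 + 21×59 + 24×64 = 5265
n = Σf = 95
Mean = 5265 / 95 = 55.4211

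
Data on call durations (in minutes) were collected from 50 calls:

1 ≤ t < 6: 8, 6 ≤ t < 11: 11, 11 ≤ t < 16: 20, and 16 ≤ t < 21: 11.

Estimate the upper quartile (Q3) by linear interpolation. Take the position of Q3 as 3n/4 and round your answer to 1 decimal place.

Cumulative frequencies: 8, 19, 39, 50
n = 50; position = 3n/4 = 37.5.
This falls in the class 11 ≤ t < 16: L = 11, F = 19, f = 20, h = 5.
Upper quartile ≈ 11 + ((37.5 − 19) / 20) × 5 = 15.6250

15.6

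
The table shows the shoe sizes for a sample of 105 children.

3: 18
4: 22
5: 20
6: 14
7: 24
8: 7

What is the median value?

5

Cumulative frequencies: 18, 40, 60, 74, 98, 105
n = 105, so the median is the value in position (n+1)/2 = 53.
Position 53 falls at value 5.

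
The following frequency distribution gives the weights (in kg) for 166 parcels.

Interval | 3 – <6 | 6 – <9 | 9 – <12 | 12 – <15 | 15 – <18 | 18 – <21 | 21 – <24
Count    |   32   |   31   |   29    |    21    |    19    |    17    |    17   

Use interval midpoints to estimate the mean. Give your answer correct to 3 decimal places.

12.000

Midpoints: 4.5, 7.5, 10.5, 13.5, 16.5, 19.5, 22.5
Σfm = 32×4.5 + 31×7.5 + 29×10.5 + 21×13.5 + 19×16.5 + 17×19.5 + 17×22.5 = 1992
n = Σf = 166
Mean = 1992 / 166 = 12.0000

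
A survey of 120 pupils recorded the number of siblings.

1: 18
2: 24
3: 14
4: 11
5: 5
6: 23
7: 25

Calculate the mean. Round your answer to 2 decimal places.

4.08

Values: 1, 2, 3, 4, 5, 6, 7
Σfx = 18×1 + 24×2 + 14×3 + 11×4 + 5×5 + 23×6 + 25×7 = 490
n = Σf = 120
Mean = 490 / 120 = 4.0833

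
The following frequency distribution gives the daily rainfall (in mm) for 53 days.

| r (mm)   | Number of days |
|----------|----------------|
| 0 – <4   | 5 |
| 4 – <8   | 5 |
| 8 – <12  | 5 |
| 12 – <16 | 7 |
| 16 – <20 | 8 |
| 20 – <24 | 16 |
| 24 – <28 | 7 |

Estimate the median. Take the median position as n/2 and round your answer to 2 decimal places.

Cumulative frequencies: 5, 10, 15, 22, 30, 46, 53
n = 53; position = n/2 = 26.5.
This falls in the class 16 – <20: L = 16, F = 22, f = 8, h = 4.
Median ≈ 16 + ((26.5 − 22) / 8) × 4 = 18.2500

18.25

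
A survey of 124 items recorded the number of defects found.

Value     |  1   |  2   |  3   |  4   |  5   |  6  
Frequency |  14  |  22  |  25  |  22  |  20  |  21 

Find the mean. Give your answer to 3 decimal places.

Values: 1, 2, 3, 4, 5, 6
Σfx = 14×1 + 22×2 + 25×3 + 22×4 + 20×5 + 21×6 = 447
n = Σf = 124
Mean = 447 / 124 = 3.6048

3.605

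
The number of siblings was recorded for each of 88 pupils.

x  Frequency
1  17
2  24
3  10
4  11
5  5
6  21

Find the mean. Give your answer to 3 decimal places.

Values: 1, 2, 3, 4, 5, 6
Σfx = 17×1 + 24×2 + 10×3 + 11×4 + 5×5 + 21×6 = 290
n = Σf = 88
Mean = 290 / 88 = 3.2955

3.295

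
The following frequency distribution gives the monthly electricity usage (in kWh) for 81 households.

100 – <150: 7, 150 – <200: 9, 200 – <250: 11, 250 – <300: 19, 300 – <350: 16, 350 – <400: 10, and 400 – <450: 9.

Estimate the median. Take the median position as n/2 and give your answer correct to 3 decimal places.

Cumulative frequencies: 7, 16, 27, 46, 62, 72, 81
n = 81; position = n/2 = 40.5.
This falls in the class 250 – <300: L = 250, F = 27, f = 19, h = 50.
Median ≈ 250 + ((40.5 − 27) / 19) × 50 = 285.5263

285.526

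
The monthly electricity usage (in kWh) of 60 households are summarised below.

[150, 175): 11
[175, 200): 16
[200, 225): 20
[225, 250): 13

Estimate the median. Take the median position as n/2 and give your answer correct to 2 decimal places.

Cumulative frequencies: 11, 27, 47, 60
n = 60; position = n/2 = 30.
This falls in the class [200, 225): L = 200, F = 27, f = 20, h = 25.
Median ≈ 200 + ((30 − 27) / 20) × 25 = 203.7500

203.75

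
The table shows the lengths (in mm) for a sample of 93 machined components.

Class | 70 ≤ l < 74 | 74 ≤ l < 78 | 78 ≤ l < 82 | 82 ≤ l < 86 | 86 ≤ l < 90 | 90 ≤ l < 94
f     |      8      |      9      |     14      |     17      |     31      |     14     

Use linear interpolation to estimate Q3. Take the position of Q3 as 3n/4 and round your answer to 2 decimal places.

88.81

Cumulative frequencies: 8, 17, 31, 48, 79, 93
n = 93; position = 3n/4 = 69.75.
This falls in the class 86 ≤ l < 90: L = 86, F = 48, f = 31, h = 4.
Upper quartile ≈ 86 + ((69.75 − 48) / 31) × 4 = 88.8065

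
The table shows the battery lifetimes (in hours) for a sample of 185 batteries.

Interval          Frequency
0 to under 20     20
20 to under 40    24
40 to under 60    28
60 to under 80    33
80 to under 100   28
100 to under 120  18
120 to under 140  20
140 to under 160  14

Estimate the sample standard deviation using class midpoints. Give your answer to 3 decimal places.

41.639

Midpoints: 10, 30, 50, 70, 90, 110, 130, 150
n = 185, Σfm = 13830, mean = 74.7568
Σfm² = 1352900
Σf(m − x̄)² = Σfm² − (Σfm)²/n = 1352900 − 13830²/185 = 319014.0541
Sample variance = 319014.0541 / 184 = 1733.7720
Standard deviation = √1733.7720 = 41.6386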